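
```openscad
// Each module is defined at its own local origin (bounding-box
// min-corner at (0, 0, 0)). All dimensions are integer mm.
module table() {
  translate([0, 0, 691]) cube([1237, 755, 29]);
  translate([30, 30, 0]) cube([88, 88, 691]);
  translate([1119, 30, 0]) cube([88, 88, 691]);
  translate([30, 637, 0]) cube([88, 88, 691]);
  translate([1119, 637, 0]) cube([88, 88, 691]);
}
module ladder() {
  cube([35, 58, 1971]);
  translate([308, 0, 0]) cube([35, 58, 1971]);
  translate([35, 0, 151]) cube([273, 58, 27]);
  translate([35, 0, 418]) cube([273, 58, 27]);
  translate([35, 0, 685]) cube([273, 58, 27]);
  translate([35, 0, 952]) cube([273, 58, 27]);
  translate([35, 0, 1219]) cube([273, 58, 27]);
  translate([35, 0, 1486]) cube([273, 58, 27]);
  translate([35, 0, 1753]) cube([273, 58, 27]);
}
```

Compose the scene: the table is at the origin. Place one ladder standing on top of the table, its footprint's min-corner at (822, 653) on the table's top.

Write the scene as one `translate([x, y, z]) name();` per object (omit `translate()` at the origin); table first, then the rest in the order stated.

table();
translate([822, 653, 720]) ladder();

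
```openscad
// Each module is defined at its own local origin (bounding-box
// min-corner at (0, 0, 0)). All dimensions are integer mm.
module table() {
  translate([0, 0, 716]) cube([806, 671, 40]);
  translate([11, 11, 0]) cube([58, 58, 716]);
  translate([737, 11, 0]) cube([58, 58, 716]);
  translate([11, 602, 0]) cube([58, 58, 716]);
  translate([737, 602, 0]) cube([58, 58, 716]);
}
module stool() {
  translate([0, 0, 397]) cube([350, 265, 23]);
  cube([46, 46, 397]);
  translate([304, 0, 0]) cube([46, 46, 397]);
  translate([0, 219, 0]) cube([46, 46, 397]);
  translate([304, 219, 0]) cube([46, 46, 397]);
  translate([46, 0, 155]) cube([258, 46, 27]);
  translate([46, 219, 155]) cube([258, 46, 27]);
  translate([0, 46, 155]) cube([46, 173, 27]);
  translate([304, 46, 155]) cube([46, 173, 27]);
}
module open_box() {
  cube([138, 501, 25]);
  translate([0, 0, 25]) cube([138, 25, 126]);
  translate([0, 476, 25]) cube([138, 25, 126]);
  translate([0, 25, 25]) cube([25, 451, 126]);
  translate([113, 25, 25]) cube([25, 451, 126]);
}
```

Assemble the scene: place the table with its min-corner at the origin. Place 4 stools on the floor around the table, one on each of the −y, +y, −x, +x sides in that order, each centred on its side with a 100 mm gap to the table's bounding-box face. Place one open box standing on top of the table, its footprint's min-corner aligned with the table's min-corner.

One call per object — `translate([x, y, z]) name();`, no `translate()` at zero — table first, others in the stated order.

table();
translate([228, -365, 0]) stool();
translate([228, 771, 0]) stool();
translate([-450, 203, 0]) stool();
translate([906, 203, 0]) stool();
translate([0, 0, 756]) open_box();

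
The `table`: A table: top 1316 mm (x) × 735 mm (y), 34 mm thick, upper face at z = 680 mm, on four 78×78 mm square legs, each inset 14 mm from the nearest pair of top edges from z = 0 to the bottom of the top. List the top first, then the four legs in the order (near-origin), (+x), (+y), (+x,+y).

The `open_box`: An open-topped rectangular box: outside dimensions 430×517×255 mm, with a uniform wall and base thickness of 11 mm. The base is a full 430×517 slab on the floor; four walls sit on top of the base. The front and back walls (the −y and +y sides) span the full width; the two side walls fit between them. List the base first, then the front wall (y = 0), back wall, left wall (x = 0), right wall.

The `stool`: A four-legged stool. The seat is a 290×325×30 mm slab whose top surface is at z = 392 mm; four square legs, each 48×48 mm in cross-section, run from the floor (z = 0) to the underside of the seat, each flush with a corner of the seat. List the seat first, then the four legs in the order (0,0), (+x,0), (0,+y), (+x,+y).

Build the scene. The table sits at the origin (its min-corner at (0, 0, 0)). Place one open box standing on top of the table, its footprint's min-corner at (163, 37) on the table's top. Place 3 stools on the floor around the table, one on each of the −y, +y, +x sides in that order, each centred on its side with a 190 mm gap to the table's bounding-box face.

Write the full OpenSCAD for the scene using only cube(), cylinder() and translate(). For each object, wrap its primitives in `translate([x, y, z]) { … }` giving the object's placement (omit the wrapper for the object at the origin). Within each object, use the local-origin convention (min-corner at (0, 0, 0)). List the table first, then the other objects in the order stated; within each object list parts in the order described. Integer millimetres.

translate([0, 0, 646]) cube([1316, 735, 34]);
translate([14, 14, 0]) cube([78, 78, 646]);
translate([1224, 14, 0]) cube([78, 78, 646]);
translate([14, 643, 0]) cube([78, 78, 646]);
translate([1224, 643, 0]) cube([78, 78, 646]);
translate([163, 37, 680]) {
  cube([430, 517, 11]);
  translate([0, 0, 11]) cube([430, 11, 244]);
  translate([0, 506, 11]) cube([430, 11, 244]);
  translate([0, 11, 11]) cube([11, 495, 244]);
  translate([419, 11, 11]) cube([11, 495, 244]);
}
translate([513, -515, 0]) {
  translate([0, 0, 362]) cube([290, 325, 30]);
  cube([48, 48, 362]);
  translate([242, 0, 0]) cube([48, 48, 362]);
  translate([0, 277, 0]) cube([48, 48, 362]);
  translate([242, 277, 0]) cube([48, 48, 362]);
}
translate([513, 925, 0]) {
  translate([0, 0, 362]) cube([290, 325, 30]);
  cube([48, 48, 362]);
  translate([242, 0, 0]) cube([48, 48, 362]);
  translate([0, 277, 0]) cube([48, 48, 362]);
  translate([242, 277, 0]) cube([48, 48, 362]);
}
translate([1506, 205, 0]) {
  translate([0, 0, 362]) cube([290, 325, 30]);
  cube([48, 48, 362]);
  translate([242, 0, 0]) cube([48, 48, 362]);
  translate([0, 277, 0]) cube([48, 48, 362]);
  translate([242, 277, 0]) cube([48, 48, 362]);
}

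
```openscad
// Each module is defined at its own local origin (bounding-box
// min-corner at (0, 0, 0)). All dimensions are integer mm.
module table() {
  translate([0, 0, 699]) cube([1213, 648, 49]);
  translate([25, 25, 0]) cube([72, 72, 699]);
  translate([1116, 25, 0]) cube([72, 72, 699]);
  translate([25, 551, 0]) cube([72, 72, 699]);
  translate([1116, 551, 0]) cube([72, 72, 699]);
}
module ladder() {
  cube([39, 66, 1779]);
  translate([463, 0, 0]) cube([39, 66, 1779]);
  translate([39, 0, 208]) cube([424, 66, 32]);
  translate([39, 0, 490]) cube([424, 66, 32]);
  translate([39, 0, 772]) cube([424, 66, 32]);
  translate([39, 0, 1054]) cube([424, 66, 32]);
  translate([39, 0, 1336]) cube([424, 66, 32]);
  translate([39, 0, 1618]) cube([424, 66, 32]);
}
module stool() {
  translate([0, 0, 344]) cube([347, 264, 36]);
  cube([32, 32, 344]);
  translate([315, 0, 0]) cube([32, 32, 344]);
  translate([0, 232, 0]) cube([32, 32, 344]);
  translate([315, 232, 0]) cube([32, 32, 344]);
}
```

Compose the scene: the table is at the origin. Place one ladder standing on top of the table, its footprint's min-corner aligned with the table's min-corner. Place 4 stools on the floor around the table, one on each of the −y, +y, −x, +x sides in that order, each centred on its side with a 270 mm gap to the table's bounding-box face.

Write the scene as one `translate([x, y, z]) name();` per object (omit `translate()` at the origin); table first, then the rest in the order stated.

table();
translate([0, 0, 748]) ladder();
translate([433, -534, 0]) stool();
translate([433, 918, 0]) stool();
translate([-617, 192, 0]) stool();
translate([1483, 192, 0]) stool();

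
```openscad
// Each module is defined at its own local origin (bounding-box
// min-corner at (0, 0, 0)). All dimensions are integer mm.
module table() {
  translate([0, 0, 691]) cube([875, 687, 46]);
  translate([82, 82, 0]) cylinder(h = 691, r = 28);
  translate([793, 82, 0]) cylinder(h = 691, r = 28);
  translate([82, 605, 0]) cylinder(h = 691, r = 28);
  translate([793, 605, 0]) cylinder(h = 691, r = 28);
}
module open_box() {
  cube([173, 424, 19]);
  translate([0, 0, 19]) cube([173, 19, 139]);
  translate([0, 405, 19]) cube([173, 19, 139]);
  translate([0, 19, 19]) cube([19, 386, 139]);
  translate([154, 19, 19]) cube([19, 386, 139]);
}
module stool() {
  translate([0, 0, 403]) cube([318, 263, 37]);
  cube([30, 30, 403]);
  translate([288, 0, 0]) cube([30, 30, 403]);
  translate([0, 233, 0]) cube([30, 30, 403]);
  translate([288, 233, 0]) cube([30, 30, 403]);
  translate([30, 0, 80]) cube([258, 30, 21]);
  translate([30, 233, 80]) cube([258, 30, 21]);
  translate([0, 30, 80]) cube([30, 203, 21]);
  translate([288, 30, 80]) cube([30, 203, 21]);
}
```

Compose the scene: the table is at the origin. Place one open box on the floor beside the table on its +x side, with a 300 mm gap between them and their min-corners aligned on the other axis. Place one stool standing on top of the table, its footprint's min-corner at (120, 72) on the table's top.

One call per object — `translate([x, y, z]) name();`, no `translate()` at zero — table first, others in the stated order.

table();
translate([1175, 0, 0]) open_box();
translate([120, 72, 737]) stool();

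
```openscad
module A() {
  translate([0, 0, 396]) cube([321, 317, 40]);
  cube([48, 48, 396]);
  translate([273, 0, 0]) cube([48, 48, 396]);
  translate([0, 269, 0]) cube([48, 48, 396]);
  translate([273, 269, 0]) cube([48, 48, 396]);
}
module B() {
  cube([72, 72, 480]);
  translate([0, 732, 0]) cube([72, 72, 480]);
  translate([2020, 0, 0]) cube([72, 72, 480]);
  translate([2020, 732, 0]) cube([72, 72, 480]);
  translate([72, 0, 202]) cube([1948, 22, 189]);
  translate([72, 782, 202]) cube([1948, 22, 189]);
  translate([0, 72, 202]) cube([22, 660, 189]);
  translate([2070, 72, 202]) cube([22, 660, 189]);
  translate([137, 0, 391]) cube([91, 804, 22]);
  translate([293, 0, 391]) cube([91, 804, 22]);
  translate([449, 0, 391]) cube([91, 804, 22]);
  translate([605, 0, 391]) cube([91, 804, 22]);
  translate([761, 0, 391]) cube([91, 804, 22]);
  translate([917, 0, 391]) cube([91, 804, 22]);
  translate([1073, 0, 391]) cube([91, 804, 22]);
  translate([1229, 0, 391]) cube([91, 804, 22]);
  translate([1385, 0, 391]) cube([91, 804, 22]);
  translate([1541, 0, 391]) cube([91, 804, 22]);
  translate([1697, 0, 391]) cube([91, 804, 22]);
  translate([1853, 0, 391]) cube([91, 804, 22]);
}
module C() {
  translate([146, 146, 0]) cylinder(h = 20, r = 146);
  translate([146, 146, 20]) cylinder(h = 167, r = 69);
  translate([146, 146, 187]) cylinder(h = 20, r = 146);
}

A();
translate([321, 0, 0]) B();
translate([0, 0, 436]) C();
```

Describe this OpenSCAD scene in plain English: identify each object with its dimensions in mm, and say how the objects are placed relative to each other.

A is a four-legged stool. The seat is a 321×317×40 mm slab whose top surface is at z = 436 mm; four square legs, each 48×48 mm in cross-section, run from the floor (z = 0) to the underside of the seat, each flush with a corner of the seat.

B is a bed frame 2092 mm long (x) by 804 mm wide (y). Four 72×72 mm corner posts, 480 mm tall, at the corners of the footprint. Four rails of 22 mm thickness and 189 mm height run between adjacent posts with their undersides at z = 202 mm, their outer faces flush with the outside of the frame (the two x-running rails run between the posts' inner faces; the two y-running rails run between the posts' inner faces). 12 slats, each 91 mm wide (x) and 22 mm thick, lie across the top of the two x-running rails, running the full 804 mm width of the frame in y; the slats are evenly spaced along x between the inner faces of the end posts with equal gaps (rounded down to the nearest mm) at the −x end and between each pair — any rounding remainder accumulates at the +x end.

C is a spool: two coaxial disc flanges of radius 146 mm and thickness 20 mm, joined by a core cylinder of radius 69 mm and height 167 mm. The lower flange rests on z = 0 and the three cylinders share a vertical axis.

The bed frame is against the stool's +x side, with their −y faces flush. The spool is on top of the stool.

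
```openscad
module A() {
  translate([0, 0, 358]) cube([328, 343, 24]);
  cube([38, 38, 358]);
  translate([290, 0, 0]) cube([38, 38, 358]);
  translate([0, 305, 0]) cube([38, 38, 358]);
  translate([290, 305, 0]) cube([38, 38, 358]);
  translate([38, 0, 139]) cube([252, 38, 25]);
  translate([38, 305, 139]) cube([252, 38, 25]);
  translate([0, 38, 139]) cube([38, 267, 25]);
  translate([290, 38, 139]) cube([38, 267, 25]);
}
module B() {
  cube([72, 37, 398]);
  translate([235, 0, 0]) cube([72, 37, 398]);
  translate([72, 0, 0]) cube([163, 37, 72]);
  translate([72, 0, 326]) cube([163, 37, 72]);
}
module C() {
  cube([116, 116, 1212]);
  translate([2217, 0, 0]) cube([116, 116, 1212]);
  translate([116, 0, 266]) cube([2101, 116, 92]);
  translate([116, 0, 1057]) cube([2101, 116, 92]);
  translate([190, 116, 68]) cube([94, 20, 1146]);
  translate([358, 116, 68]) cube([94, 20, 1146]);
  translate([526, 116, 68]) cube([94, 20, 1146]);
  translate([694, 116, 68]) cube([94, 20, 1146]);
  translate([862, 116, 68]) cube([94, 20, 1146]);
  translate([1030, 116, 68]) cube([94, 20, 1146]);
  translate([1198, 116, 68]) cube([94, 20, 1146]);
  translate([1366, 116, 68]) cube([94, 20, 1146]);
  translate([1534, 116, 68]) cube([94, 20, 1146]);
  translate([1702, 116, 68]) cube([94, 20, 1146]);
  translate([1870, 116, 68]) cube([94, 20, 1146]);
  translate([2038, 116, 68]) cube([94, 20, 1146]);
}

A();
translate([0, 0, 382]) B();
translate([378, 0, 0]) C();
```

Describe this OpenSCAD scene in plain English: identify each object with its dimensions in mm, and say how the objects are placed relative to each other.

A is a simple wooden stool: a rectangular seat 328 mm (x) by 343 mm (y), 24 mm thick, top face at z = 382 mm, on four square legs, each 38×38 mm in cross-section. The legs rest on z = 0, each flush with a corner of the seat. Four stretchers, 38 mm wide and 25 mm tall, connect adjacent legs with their undersides at z = 139 mm, each running between the inner faces of the legs it joins and aligned with the legs' outer faces on the other axis.

B is a rectangular picture frame lying in the x–z plane (depth along y). The opening is 163 mm wide (x) by 254 mm tall (z), surrounded by a border 72 mm wide on all four sides. The frame is 37 mm deep and is made of two full-height vertical stiles with two horizontal rails fitted between them.

C is a fence section. Two 116×116 mm posts, 1212 mm tall, stand on the floor with a clear span of 2101 mm between their inner faces. Two horizontal rails of 116×92 mm section span the gap between the posts with their undersides at z = 266 mm and z = 1057 mm, flush with the posts' −y face. 12 pickets, each 94 mm wide, 20 mm thick and 1146 mm tall, are fixed to the +y face of the rails with their bottoms at z = 68 mm, evenly spaced across the span with equal gaps (rounded down to the nearest mm) at the −x end and between each pair — any rounding remainder accumulates at the +x end.

The picture frame is on top of the stool. The fence section is on the floor beside the stool on its +x side.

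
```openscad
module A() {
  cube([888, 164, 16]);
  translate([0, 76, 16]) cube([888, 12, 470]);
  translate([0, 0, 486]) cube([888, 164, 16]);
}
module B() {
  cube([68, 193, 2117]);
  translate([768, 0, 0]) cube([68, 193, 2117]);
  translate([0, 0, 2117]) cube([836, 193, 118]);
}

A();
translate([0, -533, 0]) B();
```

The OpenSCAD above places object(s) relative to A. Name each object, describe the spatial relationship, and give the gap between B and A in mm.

A is an I-beam. B is a door frame. The door frame is on the floor beside the I-beam on its −y side. The gap between the door frame and the I-beam is 340 mm.

The door frame's nearest face is 340 mm from the I-beam's −y face.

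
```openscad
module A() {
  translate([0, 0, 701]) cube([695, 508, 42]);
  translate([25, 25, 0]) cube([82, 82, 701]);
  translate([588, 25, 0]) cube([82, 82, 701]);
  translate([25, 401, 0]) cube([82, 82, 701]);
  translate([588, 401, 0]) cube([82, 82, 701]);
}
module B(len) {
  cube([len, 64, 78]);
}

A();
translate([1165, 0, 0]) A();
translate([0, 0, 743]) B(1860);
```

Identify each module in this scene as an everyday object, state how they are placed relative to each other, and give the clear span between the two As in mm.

A is a table. B is a beam. A beam spans the tops of two tables. The clear span between the two tables is 470 mm.

Second table starts at x = 1165; first ends at x = 695; clear span = 1165 − 695 = 470 mm.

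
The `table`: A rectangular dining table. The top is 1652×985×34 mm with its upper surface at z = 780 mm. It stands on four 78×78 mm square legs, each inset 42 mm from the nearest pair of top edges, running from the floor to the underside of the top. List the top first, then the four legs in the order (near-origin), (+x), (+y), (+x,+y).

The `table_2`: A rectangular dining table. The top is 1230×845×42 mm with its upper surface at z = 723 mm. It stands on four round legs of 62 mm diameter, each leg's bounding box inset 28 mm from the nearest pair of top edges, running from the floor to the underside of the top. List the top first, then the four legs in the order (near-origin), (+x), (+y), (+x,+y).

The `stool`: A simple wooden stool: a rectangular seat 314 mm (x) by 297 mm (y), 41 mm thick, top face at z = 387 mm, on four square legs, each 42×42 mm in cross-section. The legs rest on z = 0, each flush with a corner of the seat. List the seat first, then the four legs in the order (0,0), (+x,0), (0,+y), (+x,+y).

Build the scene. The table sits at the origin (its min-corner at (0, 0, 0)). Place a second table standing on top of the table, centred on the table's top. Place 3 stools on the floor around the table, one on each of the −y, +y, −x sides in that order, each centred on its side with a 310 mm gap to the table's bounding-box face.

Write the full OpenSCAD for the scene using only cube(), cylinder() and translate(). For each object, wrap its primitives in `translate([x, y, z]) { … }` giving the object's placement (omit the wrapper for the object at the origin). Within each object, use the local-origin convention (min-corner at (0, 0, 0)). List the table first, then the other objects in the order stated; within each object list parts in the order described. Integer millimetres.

translate([0, 0, 746]) cube([1652, 985, 34]);
translate([42, 42, 0]) cube([78, 78, 746]);
translate([1532, 42, 0]) cube([78, 78, 746]);
translate([42, 865, 0]) cube([78, 78, 746]);
translate([1532, 865, 0]) cube([78, 78, 746]);
translate([211, 70, 780]) {
  translate([0, 0, 681]) cube([1230, 845, 42]);
  translate([59, 59, 0]) cylinder(h = 681, r = 31);
  translate([1171, 59, 0]) cylinder(h = 681, r = 31);
  translate([59, 786, 0]) cylinder(h = 681, r = 31);
  translate([1171, 786, 0]) cylinder(h = 681, r = 31);
}
translate([669, -607, 0]) {
  translate([0, 0, 346]) cube([314, 297, 41]);
  cube([42, 42, 346]);
  translate([272, 0, 0]) cube([42, 42, 346]);
  translate([0, 255, 0]) cube([42, 42, 346]);
  translate([272, 255, 0]) cube([42, 42, 346]);
}
translate([669, 1295, 0]) {
  translate([0, 0, 346]) cube([314, 297, 41]);
  cube([42, 42, 346]);
  translate([272, 0, 0]) cube([42, 42, 346]);
  translate([0, 255, 0]) cube([42, 42, 346]);
  translate([272, 255, 0]) cube([42, 42, 346]);
}
translate([-624, 344, 0]) {
  translate([0, 0, 346]) cube([314, 297, 41]);
  cube([42, 42, 346]);
  translate([272, 0, 0]) cube([42, 42, 346]);
  translate([0, 255, 0]) cube([42, 42, 346]);
  translate([272, 255, 0]) cube([42, 42, 346]);
}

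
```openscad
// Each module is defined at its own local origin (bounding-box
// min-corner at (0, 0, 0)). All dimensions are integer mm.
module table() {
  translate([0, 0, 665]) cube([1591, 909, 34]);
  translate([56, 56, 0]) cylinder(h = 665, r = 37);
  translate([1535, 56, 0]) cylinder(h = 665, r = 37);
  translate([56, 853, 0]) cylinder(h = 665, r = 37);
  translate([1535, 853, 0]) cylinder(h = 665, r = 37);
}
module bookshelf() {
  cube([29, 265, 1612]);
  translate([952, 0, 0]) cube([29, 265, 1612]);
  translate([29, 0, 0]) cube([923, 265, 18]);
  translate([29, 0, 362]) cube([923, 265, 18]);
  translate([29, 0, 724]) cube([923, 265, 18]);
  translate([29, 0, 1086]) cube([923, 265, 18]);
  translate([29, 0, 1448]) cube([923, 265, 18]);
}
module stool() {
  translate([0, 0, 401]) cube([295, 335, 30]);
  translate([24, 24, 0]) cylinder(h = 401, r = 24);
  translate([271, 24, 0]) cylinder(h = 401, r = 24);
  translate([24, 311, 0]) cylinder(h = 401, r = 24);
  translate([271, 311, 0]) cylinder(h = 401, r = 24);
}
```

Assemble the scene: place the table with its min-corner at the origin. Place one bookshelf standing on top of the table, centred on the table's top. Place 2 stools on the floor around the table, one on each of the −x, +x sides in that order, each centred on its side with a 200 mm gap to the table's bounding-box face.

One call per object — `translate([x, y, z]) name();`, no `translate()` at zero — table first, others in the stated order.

table();
translate([305, 322, 699]) bookshelf();
translate([-495, 287, 0]) stool();
translate([1791, 287, 0]) stool();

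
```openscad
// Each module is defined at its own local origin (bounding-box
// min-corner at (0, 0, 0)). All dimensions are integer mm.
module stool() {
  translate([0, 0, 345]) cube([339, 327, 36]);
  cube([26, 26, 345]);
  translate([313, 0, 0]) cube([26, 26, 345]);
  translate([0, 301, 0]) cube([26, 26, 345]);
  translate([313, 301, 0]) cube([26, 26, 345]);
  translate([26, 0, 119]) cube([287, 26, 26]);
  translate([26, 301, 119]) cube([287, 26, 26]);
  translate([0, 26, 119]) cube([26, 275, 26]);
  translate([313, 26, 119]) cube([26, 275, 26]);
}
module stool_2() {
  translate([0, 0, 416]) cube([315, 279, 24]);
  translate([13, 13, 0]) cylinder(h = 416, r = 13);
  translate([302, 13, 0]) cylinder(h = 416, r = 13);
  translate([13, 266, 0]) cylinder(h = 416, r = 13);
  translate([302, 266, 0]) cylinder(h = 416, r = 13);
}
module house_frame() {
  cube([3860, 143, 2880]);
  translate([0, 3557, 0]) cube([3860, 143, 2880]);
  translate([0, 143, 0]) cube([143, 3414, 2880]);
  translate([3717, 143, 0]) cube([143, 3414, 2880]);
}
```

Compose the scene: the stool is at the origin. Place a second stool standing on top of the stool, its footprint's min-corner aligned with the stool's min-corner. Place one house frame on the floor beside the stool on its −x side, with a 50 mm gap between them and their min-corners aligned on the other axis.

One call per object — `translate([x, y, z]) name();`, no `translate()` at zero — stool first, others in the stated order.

stool();
translate([0, 0, 381]) stool_2();
translate([-3910, 0, 0]) house_frame();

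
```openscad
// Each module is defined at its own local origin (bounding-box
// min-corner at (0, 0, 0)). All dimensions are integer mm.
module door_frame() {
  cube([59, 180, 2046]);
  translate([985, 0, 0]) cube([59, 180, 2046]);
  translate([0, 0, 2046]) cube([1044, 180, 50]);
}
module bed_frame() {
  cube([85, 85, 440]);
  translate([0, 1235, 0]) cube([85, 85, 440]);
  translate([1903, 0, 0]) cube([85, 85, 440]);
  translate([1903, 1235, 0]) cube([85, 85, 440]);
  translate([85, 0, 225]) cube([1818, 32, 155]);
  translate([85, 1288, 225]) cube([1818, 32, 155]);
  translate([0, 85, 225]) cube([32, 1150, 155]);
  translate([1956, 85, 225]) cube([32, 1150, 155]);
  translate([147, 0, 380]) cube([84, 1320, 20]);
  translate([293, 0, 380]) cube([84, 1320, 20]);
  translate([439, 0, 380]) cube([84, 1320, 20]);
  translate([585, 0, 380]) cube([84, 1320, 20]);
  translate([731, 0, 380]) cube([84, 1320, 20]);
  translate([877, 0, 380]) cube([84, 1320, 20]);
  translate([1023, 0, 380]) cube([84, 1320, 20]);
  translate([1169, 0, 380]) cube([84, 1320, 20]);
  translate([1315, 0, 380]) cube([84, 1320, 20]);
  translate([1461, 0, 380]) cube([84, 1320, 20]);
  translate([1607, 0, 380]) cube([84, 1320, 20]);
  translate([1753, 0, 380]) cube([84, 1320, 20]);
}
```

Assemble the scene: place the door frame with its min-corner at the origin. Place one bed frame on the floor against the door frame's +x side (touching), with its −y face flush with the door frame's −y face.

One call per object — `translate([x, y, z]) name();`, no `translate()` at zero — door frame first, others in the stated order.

door_frame();
translate([1044, 0, 0]) bed_frame();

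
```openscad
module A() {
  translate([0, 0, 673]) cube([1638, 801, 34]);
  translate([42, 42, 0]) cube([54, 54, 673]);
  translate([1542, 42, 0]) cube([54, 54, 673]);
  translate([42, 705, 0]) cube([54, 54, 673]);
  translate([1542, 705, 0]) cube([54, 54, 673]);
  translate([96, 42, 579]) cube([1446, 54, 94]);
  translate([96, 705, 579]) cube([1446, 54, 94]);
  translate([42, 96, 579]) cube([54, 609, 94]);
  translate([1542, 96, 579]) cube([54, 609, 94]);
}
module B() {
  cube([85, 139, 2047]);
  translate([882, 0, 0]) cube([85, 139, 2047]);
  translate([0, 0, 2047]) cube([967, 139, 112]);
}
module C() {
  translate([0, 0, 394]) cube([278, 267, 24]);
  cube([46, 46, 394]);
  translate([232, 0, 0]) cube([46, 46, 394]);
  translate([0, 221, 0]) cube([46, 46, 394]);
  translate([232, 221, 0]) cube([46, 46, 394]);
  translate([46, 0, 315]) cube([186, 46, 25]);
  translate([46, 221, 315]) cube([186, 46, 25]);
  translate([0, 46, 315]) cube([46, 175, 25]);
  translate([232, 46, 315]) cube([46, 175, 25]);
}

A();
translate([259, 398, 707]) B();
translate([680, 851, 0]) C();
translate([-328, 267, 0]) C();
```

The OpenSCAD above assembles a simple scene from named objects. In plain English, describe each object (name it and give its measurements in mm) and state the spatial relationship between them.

A is a table with a 1638×801 mm rectangular top, 34 mm thick, top surface at z = 707 mm, supported by four 54×54 mm square legs, each inset 42 mm from the nearest pair of top edges, running from the floor. Four apron rails, 54 mm thick and 94 mm tall, run between adjacent legs with their top edges flush with the underside of the top and their outer faces flush with the legs' outer faces.

B is a door frame. The clear opening is 797 mm wide and 2047 mm high. Two 85 mm wide jambs, 139 mm deep, stand either side of the opening from the floor to the top of the opening. A 112 mm thick head sits across the top of both jambs, spanning the full outside width of the frame.

C is a four-legged stool. The seat is 278×267 mm, 24 mm thick, top at z = 418 mm. It stands on four square legs, each 46×46 mm in cross-section, from z = 0 to the seat underside, each flush with a corner of the seat. Four stretchers, 46 mm wide and 25 mm tall, connect adjacent legs with their undersides at z = 315 mm, each running between the inner faces of the legs it joins and aligned with the legs' outer faces on the other axis.

The door frame is on top of the table. Two stools sit around the table at the +y, −x sides.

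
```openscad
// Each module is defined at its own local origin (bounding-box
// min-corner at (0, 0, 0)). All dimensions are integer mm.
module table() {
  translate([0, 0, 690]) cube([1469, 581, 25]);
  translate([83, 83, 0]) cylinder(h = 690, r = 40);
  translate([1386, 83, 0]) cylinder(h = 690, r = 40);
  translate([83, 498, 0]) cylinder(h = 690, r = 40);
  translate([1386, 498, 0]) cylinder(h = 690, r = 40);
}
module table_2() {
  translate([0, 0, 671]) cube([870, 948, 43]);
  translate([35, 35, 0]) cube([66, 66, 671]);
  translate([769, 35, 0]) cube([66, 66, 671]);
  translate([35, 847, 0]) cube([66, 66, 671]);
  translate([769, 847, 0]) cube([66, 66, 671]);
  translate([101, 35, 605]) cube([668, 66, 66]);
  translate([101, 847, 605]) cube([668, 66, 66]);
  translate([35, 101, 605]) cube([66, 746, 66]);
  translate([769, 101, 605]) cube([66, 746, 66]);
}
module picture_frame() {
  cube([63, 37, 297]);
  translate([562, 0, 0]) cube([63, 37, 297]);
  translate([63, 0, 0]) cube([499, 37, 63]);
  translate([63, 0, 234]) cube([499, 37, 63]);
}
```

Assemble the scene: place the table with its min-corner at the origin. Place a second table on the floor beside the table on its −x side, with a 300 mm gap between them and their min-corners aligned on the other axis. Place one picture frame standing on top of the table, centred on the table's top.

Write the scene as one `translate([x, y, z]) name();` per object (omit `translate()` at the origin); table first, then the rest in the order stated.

table();
translate([-1170, 0, 0]) table_2();
translate([422, 272, 715]) picture_frame();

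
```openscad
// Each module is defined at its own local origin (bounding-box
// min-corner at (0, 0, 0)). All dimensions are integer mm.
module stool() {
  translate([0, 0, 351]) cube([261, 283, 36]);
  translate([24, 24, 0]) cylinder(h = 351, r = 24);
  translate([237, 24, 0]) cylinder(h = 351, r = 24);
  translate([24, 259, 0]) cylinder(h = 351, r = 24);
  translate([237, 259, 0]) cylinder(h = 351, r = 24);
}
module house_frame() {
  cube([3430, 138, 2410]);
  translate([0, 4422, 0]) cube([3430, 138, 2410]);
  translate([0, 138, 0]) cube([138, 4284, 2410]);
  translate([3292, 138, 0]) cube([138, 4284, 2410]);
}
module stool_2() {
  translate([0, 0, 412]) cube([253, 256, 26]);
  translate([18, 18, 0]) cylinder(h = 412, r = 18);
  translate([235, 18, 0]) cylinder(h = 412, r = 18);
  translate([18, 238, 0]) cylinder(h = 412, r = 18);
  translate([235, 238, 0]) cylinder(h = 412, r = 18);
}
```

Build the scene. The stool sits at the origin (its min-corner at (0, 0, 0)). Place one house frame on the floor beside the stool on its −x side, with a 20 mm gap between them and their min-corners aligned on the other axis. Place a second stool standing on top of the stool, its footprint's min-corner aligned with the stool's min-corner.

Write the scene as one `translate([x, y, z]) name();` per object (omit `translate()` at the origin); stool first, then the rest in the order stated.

stool();
translate([-3450, 0, 0]) house_frame();
translate([0, 0, 387]) stool_2();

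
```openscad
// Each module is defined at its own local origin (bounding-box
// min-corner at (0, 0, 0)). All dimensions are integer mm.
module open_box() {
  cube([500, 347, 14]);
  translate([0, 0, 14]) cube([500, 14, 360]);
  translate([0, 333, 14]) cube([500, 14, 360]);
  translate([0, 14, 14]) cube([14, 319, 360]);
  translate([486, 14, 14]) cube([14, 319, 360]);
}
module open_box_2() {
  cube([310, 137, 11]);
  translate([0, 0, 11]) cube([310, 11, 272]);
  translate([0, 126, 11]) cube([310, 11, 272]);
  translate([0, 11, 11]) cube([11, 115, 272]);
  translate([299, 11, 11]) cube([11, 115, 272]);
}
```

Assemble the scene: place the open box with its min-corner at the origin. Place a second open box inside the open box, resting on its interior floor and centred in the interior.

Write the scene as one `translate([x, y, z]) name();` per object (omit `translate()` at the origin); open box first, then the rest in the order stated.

open_box();
translate([95, 105, 14]) open_box_2();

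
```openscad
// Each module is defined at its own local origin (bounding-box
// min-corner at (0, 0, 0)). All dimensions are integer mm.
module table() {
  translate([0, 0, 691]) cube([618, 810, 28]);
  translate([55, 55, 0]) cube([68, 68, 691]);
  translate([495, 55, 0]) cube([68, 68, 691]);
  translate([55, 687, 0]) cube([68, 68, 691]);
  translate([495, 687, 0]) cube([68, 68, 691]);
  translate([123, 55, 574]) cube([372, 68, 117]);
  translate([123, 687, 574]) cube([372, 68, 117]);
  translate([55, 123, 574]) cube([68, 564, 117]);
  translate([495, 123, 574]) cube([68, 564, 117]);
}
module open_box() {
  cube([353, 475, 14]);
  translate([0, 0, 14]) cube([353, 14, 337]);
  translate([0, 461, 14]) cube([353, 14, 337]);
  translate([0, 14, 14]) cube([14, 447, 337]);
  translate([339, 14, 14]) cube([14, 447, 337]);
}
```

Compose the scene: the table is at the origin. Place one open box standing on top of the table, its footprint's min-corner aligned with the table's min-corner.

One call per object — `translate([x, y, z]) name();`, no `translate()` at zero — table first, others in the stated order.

table();
translate([0, 0, 719]) open_box();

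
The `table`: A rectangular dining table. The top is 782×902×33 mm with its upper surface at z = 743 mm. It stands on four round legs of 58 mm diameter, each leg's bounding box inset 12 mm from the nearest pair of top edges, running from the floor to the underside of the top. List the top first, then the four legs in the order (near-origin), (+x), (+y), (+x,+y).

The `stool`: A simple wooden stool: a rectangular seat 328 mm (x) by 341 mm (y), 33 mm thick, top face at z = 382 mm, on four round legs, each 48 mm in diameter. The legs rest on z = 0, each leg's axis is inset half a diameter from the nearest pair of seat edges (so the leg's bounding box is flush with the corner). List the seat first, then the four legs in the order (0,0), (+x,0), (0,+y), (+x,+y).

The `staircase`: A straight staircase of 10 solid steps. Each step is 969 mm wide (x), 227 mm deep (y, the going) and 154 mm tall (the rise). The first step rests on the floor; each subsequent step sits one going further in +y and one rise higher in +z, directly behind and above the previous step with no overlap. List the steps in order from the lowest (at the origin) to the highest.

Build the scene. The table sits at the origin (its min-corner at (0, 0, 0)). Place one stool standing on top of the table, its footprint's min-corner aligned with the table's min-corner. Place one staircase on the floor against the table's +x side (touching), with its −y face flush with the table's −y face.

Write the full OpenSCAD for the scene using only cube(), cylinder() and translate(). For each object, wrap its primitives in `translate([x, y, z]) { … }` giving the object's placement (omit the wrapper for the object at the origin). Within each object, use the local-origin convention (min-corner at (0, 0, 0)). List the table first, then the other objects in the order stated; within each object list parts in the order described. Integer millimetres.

translate([0, 0, 710]) cube([782, 902, 33]);
translate([41, 41, 0]) cylinder(h = 710, r = 29);
translate([741, 41, 0]) cylinder(h = 710, r = 29);
translate([41, 861, 0]) cylinder(h = 710, r = 29);
translate([741, 861, 0]) cylinder(h = 710, r = 29);
translate([0, 0, 743]) {
  translate([0, 0, 349]) cube([328, 341, 33]);
  translate([24, 24, 0]) cylinder(h = 349, r = 24);
  translate([304, 24, 0]) cylinder(h = 349, r = 24);
  translate([24, 317, 0]) cylinder(h = 349, r = 24);
  translate([304, 317, 0]) cylinder(h = 349, r = 24);
}
translate([782, 0, 0]) {
  cube([969, 227, 154]);
  translate([0, 227, 154]) cube([969, 227, 154]);
  translate([0, 454, 308]) cube([969, 227, 154]);
  translate([0, 681, 462]) cube([969, 227, 154]);
  translate([0, 908, 616]) cube([969, 227, 154]);
  translate([0, 1135, 770]) cube([969, 227, 154]);
  translate([0, 1362, 924]) cube([969, 227, 154]);
  translate([0, 1589, 1078]) cube([969, 227, 154]);
  translate([0, 1816, 1232]) cube([969, 227, 154]);
  translate([0, 2043, 1386]) cube([969, 227, 154]);
}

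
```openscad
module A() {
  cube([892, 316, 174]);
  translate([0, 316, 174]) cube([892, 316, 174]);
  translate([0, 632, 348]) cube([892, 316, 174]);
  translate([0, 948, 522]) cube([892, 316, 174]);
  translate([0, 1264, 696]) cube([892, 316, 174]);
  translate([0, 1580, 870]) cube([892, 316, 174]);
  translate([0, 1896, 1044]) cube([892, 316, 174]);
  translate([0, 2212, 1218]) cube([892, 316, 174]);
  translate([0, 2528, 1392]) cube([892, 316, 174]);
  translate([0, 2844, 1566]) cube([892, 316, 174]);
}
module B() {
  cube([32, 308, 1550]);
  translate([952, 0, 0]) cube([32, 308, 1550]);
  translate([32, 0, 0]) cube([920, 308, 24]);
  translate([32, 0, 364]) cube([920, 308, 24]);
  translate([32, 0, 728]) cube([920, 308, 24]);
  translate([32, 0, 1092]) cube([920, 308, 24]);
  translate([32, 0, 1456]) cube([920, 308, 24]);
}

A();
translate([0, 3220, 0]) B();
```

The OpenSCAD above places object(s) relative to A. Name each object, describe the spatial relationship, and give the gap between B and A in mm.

The bookshelf's nearest face is 60 mm from the staircase's +y face.

A is a staircase. B is a bookshelf. The bookshelf is on the floor beside the staircase on its +y side. The gap between the bookshelf and the staircase is 60 mm.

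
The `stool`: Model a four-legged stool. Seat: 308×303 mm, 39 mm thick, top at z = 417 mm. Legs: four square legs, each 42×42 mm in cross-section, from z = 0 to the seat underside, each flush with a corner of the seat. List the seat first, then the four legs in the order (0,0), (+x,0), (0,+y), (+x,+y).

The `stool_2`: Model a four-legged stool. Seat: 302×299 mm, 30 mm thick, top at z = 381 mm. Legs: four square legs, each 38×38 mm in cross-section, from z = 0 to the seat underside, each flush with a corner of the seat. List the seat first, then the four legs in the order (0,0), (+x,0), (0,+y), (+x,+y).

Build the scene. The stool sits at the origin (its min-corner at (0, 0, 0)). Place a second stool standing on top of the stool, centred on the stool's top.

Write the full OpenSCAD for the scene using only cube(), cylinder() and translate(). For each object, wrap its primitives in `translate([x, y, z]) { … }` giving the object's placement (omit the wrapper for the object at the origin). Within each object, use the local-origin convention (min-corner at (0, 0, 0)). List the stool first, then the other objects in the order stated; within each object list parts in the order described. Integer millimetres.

translate([0, 0, 378]) cube([308, 303, 39]);
cube([42, 42, 378]);
translate([266, 0, 0]) cube([42, 42, 378]);
translate([0, 261, 0]) cube([42, 42, 378]);
translate([266, 261, 0]) cube([42, 42, 378]);
translate([3, 2, 417]) {
  translate([0, 0, 351]) cube([302, 299, 30]);
  cube([38, 38, 351]);
  translate([264, 0, 0]) cube([38, 38, 351]);
  translate([0, 261, 0]) cube([38, 38, 351]);
  translate([264, 261, 0]) cube([38, 38, 351]);
}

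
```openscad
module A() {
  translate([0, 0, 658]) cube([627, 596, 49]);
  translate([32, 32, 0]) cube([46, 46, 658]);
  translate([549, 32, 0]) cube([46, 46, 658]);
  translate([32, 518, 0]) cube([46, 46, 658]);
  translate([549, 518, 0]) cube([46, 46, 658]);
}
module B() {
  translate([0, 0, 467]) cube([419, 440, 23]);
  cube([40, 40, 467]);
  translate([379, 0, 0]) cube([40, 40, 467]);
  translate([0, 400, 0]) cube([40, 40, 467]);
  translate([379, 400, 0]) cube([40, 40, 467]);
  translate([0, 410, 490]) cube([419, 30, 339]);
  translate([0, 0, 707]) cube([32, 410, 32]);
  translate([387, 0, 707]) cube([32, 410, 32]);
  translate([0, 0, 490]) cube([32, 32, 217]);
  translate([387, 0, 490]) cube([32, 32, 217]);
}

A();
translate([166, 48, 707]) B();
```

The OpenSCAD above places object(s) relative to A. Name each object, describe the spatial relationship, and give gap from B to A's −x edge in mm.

A is a table. B is a chair. The chair is on top of the table. The gap from the chair to the table's −x edge is 166 mm.

The chair's min-x is at 166; the table's min-x is 0; gap = 166 mm.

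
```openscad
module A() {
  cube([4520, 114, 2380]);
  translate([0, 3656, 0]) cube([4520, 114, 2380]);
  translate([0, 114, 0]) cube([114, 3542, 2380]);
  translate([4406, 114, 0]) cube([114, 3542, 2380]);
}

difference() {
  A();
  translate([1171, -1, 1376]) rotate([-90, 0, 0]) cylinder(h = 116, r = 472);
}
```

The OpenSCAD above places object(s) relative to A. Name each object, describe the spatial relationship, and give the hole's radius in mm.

The subtracted cylinder has r = 472 mm.

A is a house frame. The house frame has a circular hole through its front wall. The hole's radius is 472 mm.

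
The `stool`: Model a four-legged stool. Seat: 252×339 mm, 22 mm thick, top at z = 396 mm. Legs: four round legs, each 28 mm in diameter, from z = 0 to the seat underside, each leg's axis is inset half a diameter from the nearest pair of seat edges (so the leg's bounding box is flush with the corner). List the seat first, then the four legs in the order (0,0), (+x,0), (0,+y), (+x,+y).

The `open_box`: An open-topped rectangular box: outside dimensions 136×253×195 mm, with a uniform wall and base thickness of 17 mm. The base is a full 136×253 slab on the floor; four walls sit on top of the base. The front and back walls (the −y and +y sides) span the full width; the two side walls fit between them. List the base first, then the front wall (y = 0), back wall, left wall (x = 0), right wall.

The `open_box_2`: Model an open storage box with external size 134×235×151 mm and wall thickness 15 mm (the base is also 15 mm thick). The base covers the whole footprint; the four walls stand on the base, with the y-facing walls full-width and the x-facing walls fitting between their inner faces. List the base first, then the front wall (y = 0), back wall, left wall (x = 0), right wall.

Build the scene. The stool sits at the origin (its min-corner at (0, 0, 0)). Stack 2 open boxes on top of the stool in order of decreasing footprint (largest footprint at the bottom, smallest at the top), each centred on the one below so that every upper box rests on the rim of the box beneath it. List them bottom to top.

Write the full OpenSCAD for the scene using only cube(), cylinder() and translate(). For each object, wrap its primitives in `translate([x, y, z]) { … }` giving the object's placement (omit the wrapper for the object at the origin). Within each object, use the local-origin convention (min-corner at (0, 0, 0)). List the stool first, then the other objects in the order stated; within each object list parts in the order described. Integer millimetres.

translate([0, 0, 374]) cube([252, 339, 22]);
translate([14, 14, 0]) cylinder(h = 374, r = 14);
translate([238, 14, 0]) cylinder(h = 374, r = 14);
translate([14, 325, 0]) cylinder(h = 374, r = 14);
translate([238, 325, 0]) cylinder(h = 374, r = 14);
translate([58, 43, 396]) {
  cube([136, 253, 17]);
  translate([0, 0, 17]) cube([136, 17, 178]);
  translate([0, 236, 17]) cube([136, 17, 178]);
  translate([0, 17, 17]) cube([17, 219, 178]);
  translate([119, 17, 17]) cube([17, 219, 178]);
}
translate([59, 52, 591]) {
  cube([134, 235, 15]);
  translate([0, 0, 15]) cube([134, 15, 136]);
  translate([0, 220, 15]) cube([134, 15, 136]);
  translate([0, 15, 15]) cube([15, 205, 136]);
  translate([119, 15, 15]) cube([15, 205, 136]);
}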